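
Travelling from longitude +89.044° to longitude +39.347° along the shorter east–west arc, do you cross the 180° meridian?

No

Signed shortest Δλ = ((39.347 − 89.044 + 180) mod 360) − 180 = -49.697°.
Going west by 49.697° from +89.044° reaches +39.347° without touching 180°.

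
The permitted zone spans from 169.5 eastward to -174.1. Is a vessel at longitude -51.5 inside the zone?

Band width going east from +169.5° to -174.1°: ((-174.1 − 169.5) mod 360) = 16.4°.
Offset of -51.5° east of the west edge: ((-51.5 − 169.5) mod 360) = 139.0°.
139.0° > 16.4° ⇒ outside.

No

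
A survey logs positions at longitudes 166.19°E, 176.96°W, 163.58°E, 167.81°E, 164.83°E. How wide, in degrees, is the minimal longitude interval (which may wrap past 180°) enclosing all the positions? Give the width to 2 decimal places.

19.46°

Sort the longitudes: -176.96°, +163.58°, +164.83°, +166.19°, +167.81°.
Eastward gaps between consecutive values (wrapping around): 340.54°, 1.25°, 1.36°, 1.62°, 15.23°.
Largest gap = 340.54° ⇒ minimal covering band is its complement: 360° − 340.54° = 19.46°.
Band runs from +163.58° eastward to -176.96°, crossing the antimeridian.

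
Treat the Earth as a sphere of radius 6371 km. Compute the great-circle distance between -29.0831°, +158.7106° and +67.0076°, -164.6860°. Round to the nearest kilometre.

11118 km

Δλ = -164.6860 − 158.7106 = -323.3966°; wrapped into (−180°, 180°]: 36.6034°.
Δφ = 67.0076 − -29.0831 = 96.0907°.
a = sin²(Δφ/2) + cos φ₁ · cos φ₂ · sin²(Δλ/2) = 0.586712.
c = 2·atan2(√a, √(1−a)) = 1.74510 rad → d = 6371·c ≈ 11118.05 km.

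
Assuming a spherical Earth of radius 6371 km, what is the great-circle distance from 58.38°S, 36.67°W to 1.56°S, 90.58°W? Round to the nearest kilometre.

7852 km

Δλ = -90.58 − -36.67 = -53.91°.
Δφ = -1.56 − -58.38 = 56.82°.
a = sin²(Δφ/2) + cos φ₁ · cos φ₂ · sin²(Δλ/2) = 0.334050.
c = 2·atan2(√a, √(1−a)) = 1.23248 rad → d = 6371·c ≈ 7852.13 km.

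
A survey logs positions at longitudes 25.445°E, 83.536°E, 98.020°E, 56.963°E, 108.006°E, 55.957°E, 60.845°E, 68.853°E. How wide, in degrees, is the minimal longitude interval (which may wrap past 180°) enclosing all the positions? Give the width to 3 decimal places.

Sort the longitudes: +25.445°, +55.957°, +56.963°, +60.845°, +68.853°, +83.536°, +98.020°, +108.006°.
Eastward gaps between consecutive values (wrapping around): 30.512°, 1.006°, 3.882°, 8.008°, 14.683°, 14.484°, 9.986°, 277.439°.
Largest gap = 277.439° ⇒ minimal covering band is its complement: 360° − 277.439° = 82.561°.
Band runs from +25.445° eastward to +108.006°.

82.561°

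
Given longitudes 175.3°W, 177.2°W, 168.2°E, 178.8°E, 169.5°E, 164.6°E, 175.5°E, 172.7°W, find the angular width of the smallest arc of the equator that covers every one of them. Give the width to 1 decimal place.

Sort the longitudes: -177.2°, -175.3°, -172.7°, +164.6°, +168.2°, +169.5°, +175.5°, +178.8°.
Eastward gaps between consecutive values (wrapping around): 1.9°, 2.6°, 337.3°, 3.6°, 1.3°, 6.0°, 3.3°, 4.0°.
Largest gap = 337.3° ⇒ minimal covering band is its complement: 360° − 337.3° = 22.7°.
Band runs from +164.6° eastward to -172.7°, crossing the antimeridian.

22.7°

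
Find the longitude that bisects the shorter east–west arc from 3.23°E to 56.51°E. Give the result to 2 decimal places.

29.87°E

Signed shortest Δλ from +3.23° to +56.51° is +53.28°.
Midpoint longitude = +3.23° + (+53.28°)/2 = +3.23° + 26.64° = +29.87°.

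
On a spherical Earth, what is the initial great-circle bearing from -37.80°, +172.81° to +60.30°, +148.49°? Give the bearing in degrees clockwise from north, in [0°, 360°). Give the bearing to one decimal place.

348.0°

Δλ = 148.49 − 172.81 = -24.32°.
θ = atan2( sin Δλ · cos φ₂ , cos φ₁ · sin φ₂ − sin φ₁ · cos φ₂ · cos Δλ )
  = atan2(-0.20405, 0.96308) = -11.962° → normalised to [0°, 360°): 348.038°.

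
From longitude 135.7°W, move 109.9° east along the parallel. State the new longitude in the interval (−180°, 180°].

Start at -135.7°; shift +109.9° → -25.8°.
-25.8° already lies in (−180°, 180°].

25.8°W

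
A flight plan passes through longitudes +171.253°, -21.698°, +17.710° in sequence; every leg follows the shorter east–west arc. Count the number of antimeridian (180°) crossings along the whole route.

Leg 1: +171.253° → -21.698°, shortest Δλ = 167.049° (east) — crosses 180°.
Leg 2: -21.698° → +17.710°, shortest Δλ = 39.408° (east) — does not cross 180°.
Total crossings: 1.

1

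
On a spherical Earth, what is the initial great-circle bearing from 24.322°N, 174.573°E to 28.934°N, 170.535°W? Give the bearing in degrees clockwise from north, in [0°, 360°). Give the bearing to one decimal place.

67.6°

Δλ = -170.535 − 174.573 = -345.108°; wrapped into (−180°, 180°]: 14.892°.
θ = atan2( sin Δλ · cos φ₂ , cos φ₁ · sin φ₂ − sin φ₁ · cos φ₂ · cos Δλ )
  = atan2(0.22492, 0.09251) = 67.641° → normalised to [0°, 360°): 67.641°.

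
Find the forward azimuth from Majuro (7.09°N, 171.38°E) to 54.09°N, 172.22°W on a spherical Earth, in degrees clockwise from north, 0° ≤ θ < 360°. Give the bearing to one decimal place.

12.7°

Δλ = -172.22 − 171.38 = -343.60°; wrapped into (−180°, 180°]: 16.40°.
θ = atan2( sin Δλ · cos φ₂ , cos φ₁ · sin φ₂ − sin φ₁ · cos φ₂ · cos Δλ )
  = atan2(0.16560, 0.73430) = 12.709° → normalised to [0°, 360°): 12.709°.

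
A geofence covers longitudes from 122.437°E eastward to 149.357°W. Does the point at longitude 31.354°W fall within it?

No

Band width going east from +122.437° to -149.357°: ((-149.357 − 122.437) mod 360) = 88.206°.
Offset of -31.354° east of the west edge: ((-31.354 − 122.437) mod 360) = 206.209°.
206.209° > 88.206° ⇒ outside.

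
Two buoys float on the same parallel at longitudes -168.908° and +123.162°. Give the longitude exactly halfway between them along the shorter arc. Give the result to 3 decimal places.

+157.127°

Signed shortest Δλ from -168.908° to +123.162° is -67.930°.
Midpoint longitude = -168.908° + (-67.930°)/2 = -168.908° − 33.965° = -202.873°.
Normalise into (−180°, 180°]: +157.127°.
(The naïve average (-168.908 + +123.162)/2 = -22.873° is on the wrong side of the globe.)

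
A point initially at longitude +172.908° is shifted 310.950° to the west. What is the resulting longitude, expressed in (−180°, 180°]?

Start at +172.908°; shift −310.950° → -138.042°.
-138.042° already lies in (−180°, 180°].

-138.042°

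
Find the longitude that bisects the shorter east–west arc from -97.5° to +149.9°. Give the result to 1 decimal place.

-153.8°

Signed shortest Δλ from -97.5° to +149.9° is -112.6°.
Midpoint longitude = -97.5° + (-112.6°)/2 = -97.5° − 56.3° = -153.8°.
(The naïve average (-97.5 + +149.9)/2 = 26.2° is on the wrong side of the globe.)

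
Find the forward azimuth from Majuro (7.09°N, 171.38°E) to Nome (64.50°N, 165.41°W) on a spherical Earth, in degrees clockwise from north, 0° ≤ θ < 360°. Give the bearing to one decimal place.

Δλ = -165.41 − 171.38 = -336.79°; wrapped into (−180°, 180°]: 23.21°.
θ = atan2( sin Δλ · cos φ₂ , cos φ₁ · sin φ₂ − sin φ₁ · cos φ₂ · cos Δλ )
  = atan2(0.16967, 0.84685) = 11.329° → normalised to [0°, 360°): 11.329°.

11.3°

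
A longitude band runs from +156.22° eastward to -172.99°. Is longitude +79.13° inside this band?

No

Band width going east from +156.22° to -172.99°: ((-172.99 − 156.22) mod 360) = 30.79°.
Offset of +79.13° east of the west edge: ((79.13 − 156.22) mod 360) = 282.91°.
282.91° > 30.79° ⇒ outside.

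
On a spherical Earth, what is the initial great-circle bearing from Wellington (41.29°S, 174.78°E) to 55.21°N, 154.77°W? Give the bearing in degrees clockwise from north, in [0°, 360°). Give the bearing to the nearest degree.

Δλ = -154.77 − 174.78 = -329.55°; wrapped into (−180°, 180°]: 30.45°.
θ = atan2( sin Δλ · cos φ₂ , cos φ₁ · sin φ₂ − sin φ₁ · cos φ₂ · cos Δλ )
  = atan2(0.28916, 0.94164) = 17.071° → normalised to [0°, 360°): 17.071°.

17°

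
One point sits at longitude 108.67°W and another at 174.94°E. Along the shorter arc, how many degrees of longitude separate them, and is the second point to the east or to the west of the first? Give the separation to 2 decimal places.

76.39° west

Raw difference: 174.94 − -108.67 = 283.61°.
Normalise into (−180°, 180°]: 283.61° − 360° = -76.39°.
Negative ⇒ the second point lies to the west; separation 76.39°.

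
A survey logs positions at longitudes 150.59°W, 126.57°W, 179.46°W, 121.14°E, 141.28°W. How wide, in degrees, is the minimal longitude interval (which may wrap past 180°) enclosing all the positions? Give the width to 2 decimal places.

Sort the longitudes: -179.46°, -150.59°, -141.28°, -126.57°, +121.14°.
Eastward gaps between consecutive values (wrapping around): 28.87°, 9.31°, 14.71°, 247.71°, 59.40°.
Largest gap = 247.71° ⇒ minimal covering band is its complement: 360° − 247.71° = 112.29°.
Band runs from +121.14° eastward to -126.57°, crossing the antimeridian.

112.29°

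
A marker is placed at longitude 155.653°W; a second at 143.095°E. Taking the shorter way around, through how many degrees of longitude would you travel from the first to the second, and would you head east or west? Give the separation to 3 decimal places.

Raw difference: 143.095 − -155.653 = 298.748°.
Normalise into (−180°, 180°]: 298.748° − 360° = -61.252°.
Negative ⇒ the second point lies to the west; separation 61.252°.

61.252° west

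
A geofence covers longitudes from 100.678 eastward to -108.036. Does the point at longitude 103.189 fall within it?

Band width going east from +100.678° to -108.036°: ((-108.036 − 100.678) mod 360) = 151.286°.
Offset of +103.189° east of the west edge: ((103.189 − 100.678) mod 360) = 2.511°.
2.511° ≤ 151.286° ⇒ inside.

Yes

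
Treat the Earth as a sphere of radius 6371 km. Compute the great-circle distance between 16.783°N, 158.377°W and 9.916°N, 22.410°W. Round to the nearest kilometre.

14336 km

Δλ = -22.410 − -158.377 = 135.967°.
Δφ = 9.916 − 16.783 = -6.867°.
a = sin²(Δφ/2) + cos φ₁ · cos φ₂ · sin²(Δλ/2) = 0.814155.
c = 2·atan2(√a, √(1−a)) = 2.25018 rad → d = 6371·c ≈ 14335.87 km.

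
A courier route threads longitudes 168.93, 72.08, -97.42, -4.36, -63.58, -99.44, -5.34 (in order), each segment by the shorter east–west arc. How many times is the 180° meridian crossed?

Leg 1: +168.93° → +72.08°, shortest Δλ = -96.85° (west) — does not cross 180°.
Leg 2: +72.08° → -97.42°, shortest Δλ = -169.5° (west) — does not cross 180°.
Leg 3: -97.42° → -4.36°, shortest Δλ = 93.06° (east) — does not cross 180°.
Leg 4: -4.36° → -63.58°, shortest Δλ = -59.22° (west) — does not cross 180°.
Leg 5: -63.58° → -99.44°, shortest Δλ = -35.86° (west) — does not cross 180°.
Leg 6: -99.44° → -5.34°, shortest Δλ = 94.1° (east) — does not cross 180°.
Total crossings: 0.

0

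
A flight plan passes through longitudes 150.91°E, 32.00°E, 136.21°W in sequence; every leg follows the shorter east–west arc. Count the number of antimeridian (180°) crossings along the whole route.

Leg 1: +150.91° → +32.00°, shortest Δλ = -118.91° (west) — does not cross 180°.
Leg 2: +32.00° → -136.21°, shortest Δλ = -168.21° (west) — does not cross 180°.
Total crossings: 0.

0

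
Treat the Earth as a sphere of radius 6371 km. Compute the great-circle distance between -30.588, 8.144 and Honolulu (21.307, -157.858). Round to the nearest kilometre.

18279 km

Δλ = -157.858 − 8.144 = -166.002°.
Δφ = 21.307 − -30.588 = 51.895°.
a = sin²(Δφ/2) + cos φ₁ · cos φ₂ · sin²(Δλ/2) = 0.981546.
c = 2·atan2(√a, √(1−a)) = 2.86906 rad → d = 6371·c ≈ 18278.80 km.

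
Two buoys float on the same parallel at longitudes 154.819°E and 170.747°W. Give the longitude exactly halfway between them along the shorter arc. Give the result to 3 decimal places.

172.036°E

Signed shortest Δλ from +154.819° to -170.747° is +34.434°.
Midpoint longitude = +154.819° + (+34.434°)/2 = +154.819° + 17.217° = +172.036°.
(The naïve average (+154.819 + -170.747)/2 = -7.964° is on the wrong side of the globe.)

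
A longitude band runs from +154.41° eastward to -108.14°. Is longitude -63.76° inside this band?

No

Band width going east from +154.41° to -108.14°: ((-108.14 − 154.41) mod 360) = 97.45°.
Offset of -63.76° east of the west edge: ((-63.76 − 154.41) mod 360) = 141.83°.
141.83° > 97.45° ⇒ outside.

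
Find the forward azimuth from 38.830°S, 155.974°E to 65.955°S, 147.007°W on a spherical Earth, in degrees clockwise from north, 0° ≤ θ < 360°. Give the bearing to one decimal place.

Δλ = -147.007 − 155.974 = -302.981°; wrapped into (−180°, 180°]: 57.019°.
θ = atan2( sin Δλ · cos φ₂ , cos φ₁ · sin φ₂ − sin φ₁ · cos φ₂ · cos Δλ )
  = atan2(0.34179, -0.57234) = 149.155° → normalised to [0°, 360°): 149.155°.

149.2°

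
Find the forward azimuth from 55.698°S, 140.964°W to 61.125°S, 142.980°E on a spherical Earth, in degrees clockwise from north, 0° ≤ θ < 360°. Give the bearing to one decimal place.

Δλ = 142.980 − -140.964 = 283.944°; wrapped into (−180°, 180°]: -76.056°.
θ = atan2( sin Δλ · cos φ₂ , cos φ₁ · sin φ₂ − sin φ₁ · cos φ₂ · cos Δλ )
  = atan2(-0.46867, -0.39736) = -130.293° → normalised to [0°, 360°): 229.707°.

229.7°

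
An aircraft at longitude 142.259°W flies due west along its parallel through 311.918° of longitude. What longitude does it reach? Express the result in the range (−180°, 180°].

Start at -142.259°; shift −311.918° → -454.177°.
-454.177° lies outside (−180°, 180°]; add 360° → -94.177°.

94.177°W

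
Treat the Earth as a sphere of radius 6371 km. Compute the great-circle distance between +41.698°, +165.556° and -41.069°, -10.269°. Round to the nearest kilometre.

Δλ = -10.269 − 165.556 = -175.825°.
Δφ = -41.069 − 41.698 = -82.767°.
a = sin²(Δφ/2) + cos φ₁ · cos φ₂ · sin²(Δλ/2) = 0.999223.
c = 2·atan2(√a, √(1−a)) = 3.08583 rad → d = 6371·c ≈ 19659.85 km.

19660 km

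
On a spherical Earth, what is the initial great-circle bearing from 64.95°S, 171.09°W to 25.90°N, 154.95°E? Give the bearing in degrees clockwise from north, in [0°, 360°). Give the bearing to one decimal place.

329.7°

Δλ = 154.95 − -171.09 = 326.04°; wrapped into (−180°, 180°]: -33.96°.
θ = atan2( sin Δλ · cos φ₂ , cos φ₁ · sin φ₂ − sin φ₁ · cos φ₂ · cos Δλ )
  = atan2(-0.50251, 0.86088) = -30.273° → normalised to [0°, 360°): 329.727°.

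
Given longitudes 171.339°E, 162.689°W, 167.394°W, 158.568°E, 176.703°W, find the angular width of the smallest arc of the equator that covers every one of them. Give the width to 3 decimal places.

38.743°

Sort the longitudes: -176.703°, -167.394°, -162.689°, +158.568°, +171.339°.
Eastward gaps between consecutive values (wrapping around): 9.309°, 4.705°, 321.257°, 12.771°, 11.958°.
Largest gap = 321.257° ⇒ minimal covering band is its complement: 360° − 321.257° = 38.743°.
Band runs from +158.568° eastward to -162.689°, crossing the antimeridian.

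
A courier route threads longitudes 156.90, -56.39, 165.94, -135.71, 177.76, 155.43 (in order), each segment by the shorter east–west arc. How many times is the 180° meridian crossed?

Leg 1: +156.90° → -56.39°, shortest Δλ = 146.71° (east) — crosses 180°.
Leg 2: -56.39° → +165.94°, shortest Δλ = -137.67° (west) — crosses 180°.
Leg 3: +165.94° → -135.71°, shortest Δλ = 58.35° (east) — crosses 180°.
Leg 4: -135.71° → +177.76°, shortest Δλ = -46.53° (west) — crosses 180°.
Leg 5: +177.76° → +155.43°, shortest Δλ = -22.33° (west) — does not cross 180°.
Total crossings: 4.

4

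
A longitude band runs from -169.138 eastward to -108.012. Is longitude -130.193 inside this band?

Yes

Band width going east from -169.138° to -108.012°: ((-108.012 − -169.138) mod 360) = 61.126°.
Offset of -130.193° east of the west edge: ((-130.193 − -169.138) mod 360) = 38.945°.
38.945° ≤ 61.126° ⇒ inside.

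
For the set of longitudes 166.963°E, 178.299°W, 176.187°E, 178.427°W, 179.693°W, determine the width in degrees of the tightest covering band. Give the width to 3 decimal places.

Sort the longitudes: -179.693°, -178.427°, -178.299°, +166.963°, +176.187°.
Eastward gaps between consecutive values (wrapping around): 1.266°, 0.128°, 345.262°, 9.224°, 4.120°.
Largest gap = 345.262° ⇒ minimal covering band is its complement: 360° − 345.262° = 14.738°.
Band runs from +166.963° eastward to -178.299°, crossing the antimeridian.

14.738°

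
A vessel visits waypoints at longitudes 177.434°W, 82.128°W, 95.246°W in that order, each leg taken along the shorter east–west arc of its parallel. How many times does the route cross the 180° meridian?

Leg 1: -177.434° → -82.128°, shortest Δλ = 95.306° (east) — does not cross 180°.
Leg 2: -82.128° → -95.246°, shortest Δλ = -13.118° (west) — does not cross 180°.
Total crossings: 0.

0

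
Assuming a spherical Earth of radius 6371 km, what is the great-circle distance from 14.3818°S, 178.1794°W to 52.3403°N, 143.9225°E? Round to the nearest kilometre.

Δλ = 143.9225 − -178.1794 = 322.1019°; wrapped into (−180°, 180°]: -37.8981°.
Δφ = 52.3403 − -14.3818 = 66.7221°.
a = sin²(Δφ/2) + cos φ₁ · cos φ₂ · sin²(Δλ/2) = 0.364811.
c = 2·atan2(√a, √(1−a)) = 1.29701 rad → d = 6371·c ≈ 8263.25 km.

8263 km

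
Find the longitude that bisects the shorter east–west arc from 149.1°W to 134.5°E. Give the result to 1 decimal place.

Signed shortest Δλ from -149.1° to +134.5° is -76.4°.
Midpoint longitude = -149.1° + (-76.4°)/2 = -149.1° − 38.2° = -187.3°.
Normalise into (−180°, 180°]: +172.7°.
(The naïve average (-149.1 + +134.5)/2 = -7.3° is on the wrong side of the globe.)

172.7°E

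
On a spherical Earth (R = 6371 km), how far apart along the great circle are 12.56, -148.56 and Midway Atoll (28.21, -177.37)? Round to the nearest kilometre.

3456 km

Δλ = -177.37 − -148.56 = -28.81°.
Δφ = 28.21 − 12.56 = 15.65°.
a = sin²(Δφ/2) + cos φ₁ · cos φ₂ · sin²(Δλ/2) = 0.071769.
c = 2·atan2(√a, √(1−a)) = 0.54242 rad → d = 6371·c ≈ 3455.75 km.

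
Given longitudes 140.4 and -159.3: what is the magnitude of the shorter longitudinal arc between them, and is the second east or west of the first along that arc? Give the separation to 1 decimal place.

Raw difference: -159.3 − 140.4 = -299.7°.
Normalise into (−180°, 180°]: -299.7° + 360° = 60.3°.
Positive ⇒ the second point lies to the east; separation 60.3°.

60.3° east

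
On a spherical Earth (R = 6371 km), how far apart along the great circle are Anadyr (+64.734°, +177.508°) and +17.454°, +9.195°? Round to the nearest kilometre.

10822 km

Δλ = 9.195 − 177.508 = -168.313°.
Δφ = 17.454 − 64.734 = -47.280°.
a = sin²(Δφ/2) + cos φ₁ · cos φ₂ · sin²(Δλ/2) = 0.563741.
c = 2·atan2(√a, √(1−a)) = 1.69863 rad → d = 6371·c ≈ 10821.95 km.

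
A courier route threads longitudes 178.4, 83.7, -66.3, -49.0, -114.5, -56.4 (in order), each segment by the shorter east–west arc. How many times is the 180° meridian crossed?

Leg 1: +178.4° → +83.7°, shortest Δλ = -94.7° (west) — does not cross 180°.
Leg 2: +83.7° → -66.3°, shortest Δλ = -150.0° (west) — does not cross 180°.
Leg 3: -66.3° → -49.0°, shortest Δλ = 17.3° (east) — does not cross 180°.
Leg 4: -49.0° → -114.5°, shortest Δλ = -65.5° (west) — does not cross 180°.
Leg 5: -114.5° → -56.4°, shortest Δλ = 58.1° (east) — does not cross 180°.
Total crossings: 0.

0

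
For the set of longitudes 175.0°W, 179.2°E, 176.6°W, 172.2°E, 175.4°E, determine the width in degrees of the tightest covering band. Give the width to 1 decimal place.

Sort the longitudes: -176.6°, -175.0°, +172.2°, +175.4°, +179.2°.
Eastward gaps between consecutive values (wrapping around): 1.6°, 347.2°, 3.2°, 3.8°, 4.2°.
Largest gap = 347.2° ⇒ minimal covering band is its complement: 360° − 347.2° = 12.8°.
Band runs from +172.2° eastward to -175.0°, crossing the antimeridian.

12.8°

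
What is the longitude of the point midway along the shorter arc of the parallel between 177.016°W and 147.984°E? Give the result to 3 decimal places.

165.484°E

Signed shortest Δλ from -177.016° to +147.984° is -35.000°.
Midpoint longitude = -177.016° + (-35.000°)/2 = -177.016° − 17.500° = -194.516°.
Normalise into (−180°, 180°]: +165.484°.
(The naïve average (-177.016 + +147.984)/2 = -14.516° is on the wrong side of the globe.)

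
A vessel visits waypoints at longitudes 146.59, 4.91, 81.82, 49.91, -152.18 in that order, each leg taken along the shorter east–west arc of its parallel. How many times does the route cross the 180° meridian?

1

Leg 1: +146.59° → +4.91°, shortest Δλ = -141.68° (west) — does not cross 180°.
Leg 2: +4.91° → +81.82°, shortest Δλ = 76.91° (east) — does not cross 180°.
Leg 3: +81.82° → +49.91°, shortest Δλ = -31.91° (west) — does not cross 180°.
Leg 4: +49.91° → -152.18°, shortest Δλ = 157.91° (east) — crosses 180°.
Total crossings: 1.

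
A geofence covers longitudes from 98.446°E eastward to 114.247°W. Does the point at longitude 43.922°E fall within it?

No

Band width going east from +98.446° to -114.247°: ((-114.247 − 98.446) mod 360) = 147.307°.
Offset of +43.922° east of the west edge: ((43.922 − 98.446) mod 360) = 305.476°.
305.476° > 147.307° ⇒ outside.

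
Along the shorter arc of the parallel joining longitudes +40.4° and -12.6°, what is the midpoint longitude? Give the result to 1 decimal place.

Signed shortest Δλ from +40.4° to -12.6° is -53.0°.
Midpoint longitude = +40.4° + (-53.0°)/2 = +40.4° − 26.5° = +13.9°.

+13.9°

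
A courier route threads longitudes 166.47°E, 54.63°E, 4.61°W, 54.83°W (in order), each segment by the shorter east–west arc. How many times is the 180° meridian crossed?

0

Leg 1: +166.47° → +54.63°, shortest Δλ = -111.84° (west) — does not cross 180°.
Leg 2: +54.63° → -4.61°, shortest Δλ = -59.24° (west) — does not cross 180°.
Leg 3: -4.61° → -54.83°, shortest Δλ = -50.22° (west) — does not cross 180°.
Total crossings: 0.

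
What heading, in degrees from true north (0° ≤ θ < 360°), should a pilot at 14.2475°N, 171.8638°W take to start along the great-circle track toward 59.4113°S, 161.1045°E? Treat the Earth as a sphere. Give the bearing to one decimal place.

193.7°

Δλ = 161.1045 − -171.8638 = 332.9683°; wrapped into (−180°, 180°]: -27.0317°.
θ = atan2( sin Δλ · cos φ₂ , cos φ₁ · sin φ₂ − sin φ₁ · cos φ₂ · cos Δλ )
  = atan2(-0.23127, -0.94592) = -166.261° → normalised to [0°, 360°): 193.739°.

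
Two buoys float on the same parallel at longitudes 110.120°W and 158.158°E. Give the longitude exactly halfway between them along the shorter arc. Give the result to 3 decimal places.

155.981°W

Signed shortest Δλ from -110.120° to +158.158° is -91.722°.
Midpoint longitude = -110.120° + (-91.722°)/2 = -110.120° − 45.861° = -155.981°.
(The naïve average (-110.120 + +158.158)/2 = 24.019° is on the wrong side of the globe.)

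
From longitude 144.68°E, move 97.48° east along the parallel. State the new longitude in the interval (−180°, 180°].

Start at +144.68°; shift +97.48° → +242.16°.
+242.16° lies outside (−180°, 180°]; subtract 360° → -117.84°.

117.84°W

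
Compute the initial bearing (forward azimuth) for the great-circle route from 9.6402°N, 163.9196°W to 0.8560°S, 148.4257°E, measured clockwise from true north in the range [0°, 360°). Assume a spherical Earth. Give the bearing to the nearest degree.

Δλ = 148.4257 − -163.9196 = 312.3453°; wrapped into (−180°, 180°]: -47.6547°.
θ = atan2( sin Δλ · cos φ₂ , cos φ₁ · sin φ₂ − sin φ₁ · cos φ₂ · cos Δλ )
  = atan2(-0.73902, -0.12752) = -99.790° → normalised to [0°, 360°): 260.210°.

260°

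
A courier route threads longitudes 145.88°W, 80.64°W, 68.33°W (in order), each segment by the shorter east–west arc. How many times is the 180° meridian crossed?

Leg 1: -145.88° → -80.64°, shortest Δλ = 65.24° (east) — does not cross 180°.
Leg 2: -80.64° → -68.33°, shortest Δλ = 12.31° (east) — does not cross 180°.
Total crossings: 0.

0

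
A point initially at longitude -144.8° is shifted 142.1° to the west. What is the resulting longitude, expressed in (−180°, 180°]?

Start at -144.8°; shift −142.1° → -286.9°.
-286.9° lies outside (−180°, 180°]; add 360° → +73.1°.

+73.1°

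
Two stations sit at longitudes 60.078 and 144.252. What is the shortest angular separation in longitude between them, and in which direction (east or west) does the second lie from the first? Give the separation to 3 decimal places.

Raw difference: 144.252 − 60.078 = 84.174°.
Normalise into (−180°, 180°]: 84.174° stays 84.174°.
Positive ⇒ the second point lies to the east; separation 84.174°.

84.174° east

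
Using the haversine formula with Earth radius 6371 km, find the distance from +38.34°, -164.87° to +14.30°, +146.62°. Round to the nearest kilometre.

Δλ = 146.62 − -164.87 = 311.49°; wrapped into (−180°, 180°]: -48.51°.
Δφ = 14.30 − 38.34 = -24.04°.
a = sin²(Δφ/2) + cos φ₁ · cos φ₂ · sin²(Δλ/2) = 0.171630.
c = 2·atan2(√a, √(1−a)) = 0.85431 rad → d = 6371·c ≈ 5442.81 km.

5443 km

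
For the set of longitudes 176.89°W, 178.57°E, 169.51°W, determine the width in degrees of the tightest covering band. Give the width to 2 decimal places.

Sort the longitudes: -176.89°, -169.51°, +178.57°.
Eastward gaps between consecutive values (wrapping around): 7.38°, 348.08°, 4.54°.
Largest gap = 348.08° ⇒ minimal covering band is its complement: 360° − 348.08° = 11.92°.
Band runs from +178.57° eastward to -169.51°, crossing the antimeridian.

11.92°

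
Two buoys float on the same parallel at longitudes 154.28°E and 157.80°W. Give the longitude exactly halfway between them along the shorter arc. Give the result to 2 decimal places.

178.24°E

Signed shortest Δλ from +154.28° to -157.80° is +47.92°.
Midpoint longitude = +154.28° + (+47.92°)/2 = +154.28° + 23.96° = +178.24°.
(The naïve average (+154.28 + -157.80)/2 = -1.76° is on the wrong side of the globe.)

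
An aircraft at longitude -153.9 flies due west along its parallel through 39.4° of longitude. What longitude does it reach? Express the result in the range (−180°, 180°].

+166.7°

Start at -153.9°; shift −39.4° → -193.3°.
-193.3° lies outside (−180°, 180°]; add 360° → +166.7°.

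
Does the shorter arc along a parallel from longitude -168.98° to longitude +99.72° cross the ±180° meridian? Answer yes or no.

Yes

Naïve |99.72 − -168.98| = 268.7° > 180°, so the shorter arc goes the other way round — across 180°.
Signed shortest Δλ = ((99.72 − -168.98 + 180) mod 360) − 180 = -91.3°.
Going west by 91.3° from -168.98° passes through 180° before reaching +99.72°.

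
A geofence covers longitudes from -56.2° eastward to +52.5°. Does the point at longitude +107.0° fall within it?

No

Band width going east from -56.2° to +52.5°: ((52.5 − -56.2) mod 360) = 108.7°.
Offset of +107.0° east of the west edge: ((107.0 − -56.2) mod 360) = 163.2°.
163.2° > 108.7° ⇒ outside.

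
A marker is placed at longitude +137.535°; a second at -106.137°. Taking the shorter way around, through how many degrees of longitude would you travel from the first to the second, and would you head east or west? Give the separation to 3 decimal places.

Raw difference: -106.137 − 137.535 = -243.672°.
Normalise into (−180°, 180°]: -243.672° + 360° = 116.328°.
Positive ⇒ the second point lies to the east; separation 116.328°.

116.328° east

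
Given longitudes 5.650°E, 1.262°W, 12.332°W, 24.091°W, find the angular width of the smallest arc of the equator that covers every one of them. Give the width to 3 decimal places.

29.741°

Sort the longitudes: -24.091°, -12.332°, -1.262°, +5.650°.
Eastward gaps between consecutive values (wrapping around): 11.759°, 11.070°, 6.912°, 330.259°.
Largest gap = 330.259° ⇒ minimal covering band is its complement: 360° − 330.259° = 29.741°.
Band runs from -24.091° eastward to +5.650°.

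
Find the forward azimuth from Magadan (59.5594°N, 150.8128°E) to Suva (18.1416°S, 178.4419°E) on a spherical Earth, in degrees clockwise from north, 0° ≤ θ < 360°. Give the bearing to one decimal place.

Δλ = 178.4419 − 150.8128 = 27.6291°.
θ = atan2( sin Δλ · cos φ₂ , cos φ₁ · sin φ₂ − sin φ₁ · cos φ₂ · cos Δλ )
  = atan2(0.44069, -0.88362) = 153.493° → normalised to [0°, 360°): 153.493°.

153.5°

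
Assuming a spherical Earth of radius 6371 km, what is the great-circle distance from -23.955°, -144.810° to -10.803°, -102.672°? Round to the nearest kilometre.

Δλ = -102.672 − -144.810 = 42.138°.
Δφ = -10.803 − -23.955 = 13.152°.
a = sin²(Δφ/2) + cos φ₁ · cos φ₂ · sin²(Δλ/2) = 0.129125.
c = 2·atan2(√a, √(1−a)) = 0.73512 rad → d = 6371·c ≈ 4683.45 km.

4683 km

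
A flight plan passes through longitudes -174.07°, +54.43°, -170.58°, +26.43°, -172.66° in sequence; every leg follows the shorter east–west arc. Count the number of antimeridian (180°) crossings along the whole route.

4

Leg 1: -174.07° → +54.43°, shortest Δλ = -131.5° (west) — crosses 180°.
Leg 2: +54.43° → -170.58°, shortest Δλ = 134.99° (east) — crosses 180°.
Leg 3: -170.58° → +26.43°, shortest Δλ = -162.99° (west) — crosses 180°.
Leg 4: +26.43° → -172.66°, shortest Δλ = 160.91° (east) — crosses 180°.
Total crossings: 4.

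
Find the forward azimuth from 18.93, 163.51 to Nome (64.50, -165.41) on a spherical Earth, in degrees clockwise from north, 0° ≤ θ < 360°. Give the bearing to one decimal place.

Δλ = -165.41 − 163.51 = -328.92°; wrapped into (−180°, 180°]: 31.08°.
θ = atan2( sin Δλ · cos φ₂ , cos φ₁ · sin φ₂ − sin φ₁ · cos φ₂ · cos Δλ )
  = atan2(0.22224, 0.73416) = 16.842° → normalised to [0°, 360°): 16.842°.

16.8°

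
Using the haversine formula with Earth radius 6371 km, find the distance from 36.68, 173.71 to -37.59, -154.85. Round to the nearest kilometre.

Δλ = -154.85 − 173.71 = -328.56°; wrapped into (−180°, 180°]: 31.44°.
Δφ = -37.59 − 36.68 = -74.27°.
a = sin²(Δφ/2) + cos φ₁ · cos φ₂ · sin²(Δλ/2) = 0.411097.
c = 2·atan2(√a, √(1−a)) = 1.39204 rad → d = 6371·c ≈ 8868.68 km.

8869 km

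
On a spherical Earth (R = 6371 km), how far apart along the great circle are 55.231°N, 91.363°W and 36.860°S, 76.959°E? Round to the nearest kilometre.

Δλ = 76.959 − -91.363 = 168.322°.
Δφ = -36.860 − 55.231 = -92.091°.
a = sin²(Δφ/2) + cos φ₁ · cos φ₂ · sin²(Δλ/2) = 0.969796.
c = 2·atan2(√a, √(1−a)) = 2.79223 rad → d = 6371·c ≈ 17789.30 km.

17789 km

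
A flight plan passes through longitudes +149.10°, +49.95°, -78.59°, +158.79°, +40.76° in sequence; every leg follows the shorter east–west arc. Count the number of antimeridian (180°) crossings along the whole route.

1

Leg 1: +149.10° → +49.95°, shortest Δλ = -99.15° (west) — does not cross 180°.
Leg 2: +49.95° → -78.59°, shortest Δλ = -128.54° (west) — does not cross 180°.
Leg 3: -78.59° → +158.79°, shortest Δλ = -122.62° (west) — crosses 180°.
Leg 4: +158.79° → +40.76°, shortest Δλ = -118.03° (west) — does not cross 180°.
Total crossings: 1.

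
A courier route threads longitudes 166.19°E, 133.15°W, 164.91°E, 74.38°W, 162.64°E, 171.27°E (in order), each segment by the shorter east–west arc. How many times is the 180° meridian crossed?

4

Leg 1: +166.19° → -133.15°, shortest Δλ = 60.66° (east) — crosses 180°.
Leg 2: -133.15° → +164.91°, shortest Δλ = -61.94° (west) — crosses 180°.
Leg 3: +164.91° → -74.38°, shortest Δλ = 120.71° (east) — crosses 180°.
Leg 4: -74.38° → +162.64°, shortest Δλ = -122.98° (west) — crosses 180°.
Leg 5: +162.64° → +171.27°, shortest Δλ = 8.63° (east) — does not cross 180°.
Total crossings: 4.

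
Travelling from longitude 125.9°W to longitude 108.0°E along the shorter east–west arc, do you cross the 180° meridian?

Naïve |108.0 − -125.9| = 233.9° > 180°, so the shorter arc goes the other way round — across 180°.
Signed shortest Δλ = ((108.0 − -125.9 + 180) mod 360) − 180 = -126.1°.
Going west by 126.1° from -125.9° passes through 180° before reaching +108.0°.

Yes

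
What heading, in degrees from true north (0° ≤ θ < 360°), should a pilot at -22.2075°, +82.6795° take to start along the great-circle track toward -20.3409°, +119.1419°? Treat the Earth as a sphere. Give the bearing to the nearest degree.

Δλ = 119.1419 − 82.6795 = 36.4624°.
θ = atan2( sin Δλ · cos φ₂ , cos φ₁ · sin φ₂ − sin φ₁ · cos φ₂ · cos Δλ )
  = atan2(0.55724, -0.03680) = 93.778° → normalised to [0°, 360°): 93.778°.

94°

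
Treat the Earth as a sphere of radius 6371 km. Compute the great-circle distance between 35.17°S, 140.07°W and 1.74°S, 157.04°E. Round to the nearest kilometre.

7456 km

Δλ = 157.04 − -140.07 = 297.11°; wrapped into (−180°, 180°]: -62.89°.
Δφ = -1.74 − -35.17 = 33.43°.
a = sin²(Δφ/2) + cos φ₁ · cos φ₂ · sin²(Δλ/2) = 0.305086.
c = 2·atan2(√a, √(1−a)) = 1.17035 rad → d = 6371·c ≈ 7456.30 km.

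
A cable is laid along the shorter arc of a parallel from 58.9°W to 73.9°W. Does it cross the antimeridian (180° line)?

No

Signed shortest Δλ = ((-73.9 − -58.9 + 180) mod 360) − 180 = -15.0°.
Going west by 15.0° from -58.9° reaches -73.9° without touching 180°.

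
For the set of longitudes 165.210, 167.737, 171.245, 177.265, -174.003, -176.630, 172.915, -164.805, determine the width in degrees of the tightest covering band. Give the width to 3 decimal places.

29.985°

Sort the longitudes: -176.630°, -174.003°, -164.805°, +165.210°, +167.737°, +171.245°, +172.915°, +177.265°.
Eastward gaps between consecutive values (wrapping around): 2.627°, 9.198°, 330.015°, 2.527°, 3.508°, 1.670°, 4.350°, 6.105°.
Largest gap = 330.015° ⇒ minimal covering band is its complement: 360° − 330.015° = 29.985°.
Band runs from +165.210° eastward to -164.805°, crossing the antimeridian.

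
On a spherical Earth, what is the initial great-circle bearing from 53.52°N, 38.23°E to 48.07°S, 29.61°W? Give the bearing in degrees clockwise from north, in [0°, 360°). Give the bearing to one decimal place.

223.8°

Δλ = -29.61 − 38.23 = -67.84°.
θ = atan2( sin Δλ · cos φ₂ , cos φ₁ · sin φ₂ − sin φ₁ · cos φ₂ · cos Δλ )
  = atan2(-0.61886, -0.64498) = -136.184° → normalised to [0°, 360°): 223.816°.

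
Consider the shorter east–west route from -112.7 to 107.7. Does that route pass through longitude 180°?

Naïve |107.7 − -112.7| = 220.4° > 180°, so the shorter arc goes the other way round — across 180°.
Signed shortest Δλ = ((107.7 − -112.7 + 180) mod 360) − 180 = -139.6°.
Going west by 139.6° from -112.7° passes through 180° before reaching +107.7°.

Yes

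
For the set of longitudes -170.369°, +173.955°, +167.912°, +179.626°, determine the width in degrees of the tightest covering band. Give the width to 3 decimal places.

Sort the longitudes: -170.369°, +167.912°, +173.955°, +179.626°.
Eastward gaps between consecutive values (wrapping around): 338.281°, 6.043°, 5.671°, 10.005°.
Largest gap = 338.281° ⇒ minimal covering band is its complement: 360° − 338.281° = 21.719°.
Band runs from +167.912° eastward to -170.369°, crossing the antimeridian.

21.719°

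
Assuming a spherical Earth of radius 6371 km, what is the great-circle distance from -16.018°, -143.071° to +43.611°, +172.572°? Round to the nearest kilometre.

Δλ = 172.572 − -143.071 = 315.643°; wrapped into (−180°, 180°]: -44.357°.
Δφ = 43.611 − -16.018 = 59.629°.
a = sin²(Δφ/2) + cos φ₁ · cos φ₂ · sin²(Δλ/2) = 0.346372.
c = 2·atan2(√a, √(1−a)) = 1.25849 rad → d = 6371·c ≈ 8017.83 km.

8018 km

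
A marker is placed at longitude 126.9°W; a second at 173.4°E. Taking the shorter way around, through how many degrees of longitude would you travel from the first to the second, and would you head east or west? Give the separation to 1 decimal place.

59.7° west

Raw difference: 173.4 − -126.9 = 300.3°.
Normalise into (−180°, 180°]: 300.3° − 360° = -59.7°.
Negative ⇒ the second point lies to the west; separation 59.7°.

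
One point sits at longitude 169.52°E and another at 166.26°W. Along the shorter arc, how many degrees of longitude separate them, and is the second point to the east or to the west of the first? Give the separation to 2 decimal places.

Raw difference: -166.26 − 169.52 = -335.78°.
Normalise into (−180°, 180°]: -335.78° + 360° = 24.22°.
Positive ⇒ the second point lies to the east; separation 24.22°.

24.22° east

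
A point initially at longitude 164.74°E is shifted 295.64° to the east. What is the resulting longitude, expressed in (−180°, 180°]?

100.38°E

Start at +164.74°; shift +295.64° → +460.38°.
+460.38° lies outside (−180°, 180°]; subtract 360° → +100.38°.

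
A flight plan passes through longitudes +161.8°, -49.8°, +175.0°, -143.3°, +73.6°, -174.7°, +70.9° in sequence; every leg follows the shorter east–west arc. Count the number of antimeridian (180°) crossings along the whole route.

Leg 1: +161.8° → -49.8°, shortest Δλ = 148.4° (east) — crosses 180°.
Leg 2: -49.8° → +175.0°, shortest Δλ = -135.2° (west) — crosses 180°.
Leg 3: +175.0° → -143.3°, shortest Δλ = 41.7° (east) — crosses 180°.
Leg 4: -143.3° → +73.6°, shortest Δλ = -143.1° (west) — crosses 180°.
Leg 5: +73.6° → -174.7°, shortest Δλ = 111.7° (east) — crosses 180°.
Leg 6: -174.7° → +70.9°, shortest Δλ = -114.4° (west) — crosses 180°.
Total crossings: 6.

6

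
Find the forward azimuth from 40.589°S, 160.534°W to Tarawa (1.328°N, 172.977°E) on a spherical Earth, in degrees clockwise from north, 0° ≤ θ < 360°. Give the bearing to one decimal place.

Δλ = 172.977 − -160.534 = 333.511°; wrapped into (−180°, 180°]: -26.489°.
θ = atan2( sin Δλ · cos φ₂ , cos φ₁ · sin φ₂ − sin φ₁ · cos φ₂ · cos Δλ )
  = atan2(-0.44591, 0.59977) = -36.629° → normalised to [0°, 360°): 323.371°.

323.4°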